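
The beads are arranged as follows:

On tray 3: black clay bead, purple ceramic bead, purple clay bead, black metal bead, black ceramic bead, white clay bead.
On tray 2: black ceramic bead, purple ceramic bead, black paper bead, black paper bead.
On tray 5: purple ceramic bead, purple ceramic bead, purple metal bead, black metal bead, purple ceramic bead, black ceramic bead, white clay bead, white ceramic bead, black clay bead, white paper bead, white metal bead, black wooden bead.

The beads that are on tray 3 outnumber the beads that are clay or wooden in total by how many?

beads on tray 3: 6.
beads that are clay or wooden: 6.
6 − 6 = 0.

0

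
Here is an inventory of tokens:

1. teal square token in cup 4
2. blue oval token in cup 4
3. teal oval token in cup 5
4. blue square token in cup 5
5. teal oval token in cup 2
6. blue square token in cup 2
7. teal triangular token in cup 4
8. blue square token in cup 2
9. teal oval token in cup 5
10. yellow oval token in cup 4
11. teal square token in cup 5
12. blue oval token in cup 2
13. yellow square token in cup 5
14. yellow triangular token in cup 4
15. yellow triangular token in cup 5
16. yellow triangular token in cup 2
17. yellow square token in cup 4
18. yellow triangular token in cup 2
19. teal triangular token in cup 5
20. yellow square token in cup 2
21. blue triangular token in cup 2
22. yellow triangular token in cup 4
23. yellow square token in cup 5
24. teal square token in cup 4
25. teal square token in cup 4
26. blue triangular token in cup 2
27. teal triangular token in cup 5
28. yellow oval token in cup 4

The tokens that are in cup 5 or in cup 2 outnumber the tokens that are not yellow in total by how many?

tokens in cup 5 or in cup 2: 18.
tokens that are not yellow: 17.
18 − 17 = 1.

1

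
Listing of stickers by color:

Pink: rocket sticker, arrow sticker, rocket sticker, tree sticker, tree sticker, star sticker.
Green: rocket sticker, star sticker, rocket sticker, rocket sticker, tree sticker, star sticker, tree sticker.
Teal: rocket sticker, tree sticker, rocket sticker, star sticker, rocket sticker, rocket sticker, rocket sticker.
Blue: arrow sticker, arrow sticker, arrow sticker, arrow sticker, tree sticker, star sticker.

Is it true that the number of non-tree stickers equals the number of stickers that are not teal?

False

non-tree stickers: 20.
stickers that are not teal: 19.
The claim requires 20 = 19, which does not hold.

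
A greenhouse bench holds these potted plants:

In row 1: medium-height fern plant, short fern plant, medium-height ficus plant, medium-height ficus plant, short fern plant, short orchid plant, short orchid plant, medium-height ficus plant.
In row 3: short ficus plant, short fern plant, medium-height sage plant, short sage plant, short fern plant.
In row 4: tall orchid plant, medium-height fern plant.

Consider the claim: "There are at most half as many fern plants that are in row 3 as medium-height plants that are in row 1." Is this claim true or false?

True

fern plants in row 3: 2.
medium-height plants in row 1: 4.
The claim requires 2 × 2 = 4 ≤ 4, which holds.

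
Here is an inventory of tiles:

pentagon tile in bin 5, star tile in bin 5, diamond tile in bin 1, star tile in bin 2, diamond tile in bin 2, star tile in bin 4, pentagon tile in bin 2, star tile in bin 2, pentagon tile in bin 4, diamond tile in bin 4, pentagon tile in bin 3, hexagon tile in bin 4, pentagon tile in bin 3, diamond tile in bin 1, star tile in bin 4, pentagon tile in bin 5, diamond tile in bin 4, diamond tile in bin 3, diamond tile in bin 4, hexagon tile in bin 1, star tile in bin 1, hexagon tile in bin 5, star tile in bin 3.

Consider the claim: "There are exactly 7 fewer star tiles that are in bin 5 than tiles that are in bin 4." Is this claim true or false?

|star tiles in bin 5| = 1.
|tiles in bin 4| = 7.
The claim requires 7 − 1 (= 6) to equal 7, which does not hold.

False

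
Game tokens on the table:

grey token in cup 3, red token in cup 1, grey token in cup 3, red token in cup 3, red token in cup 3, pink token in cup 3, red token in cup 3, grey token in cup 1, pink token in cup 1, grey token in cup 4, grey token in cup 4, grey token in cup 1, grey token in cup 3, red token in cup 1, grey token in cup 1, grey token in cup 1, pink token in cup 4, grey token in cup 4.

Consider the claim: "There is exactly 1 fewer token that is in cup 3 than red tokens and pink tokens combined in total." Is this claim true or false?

tokens in cup 3: 7.
red tokens: 5; pink tokens: 3; combined: 5 + 3 = 8.
The claim requires 8 − 7 (= 1) to equal 1, which holds.

True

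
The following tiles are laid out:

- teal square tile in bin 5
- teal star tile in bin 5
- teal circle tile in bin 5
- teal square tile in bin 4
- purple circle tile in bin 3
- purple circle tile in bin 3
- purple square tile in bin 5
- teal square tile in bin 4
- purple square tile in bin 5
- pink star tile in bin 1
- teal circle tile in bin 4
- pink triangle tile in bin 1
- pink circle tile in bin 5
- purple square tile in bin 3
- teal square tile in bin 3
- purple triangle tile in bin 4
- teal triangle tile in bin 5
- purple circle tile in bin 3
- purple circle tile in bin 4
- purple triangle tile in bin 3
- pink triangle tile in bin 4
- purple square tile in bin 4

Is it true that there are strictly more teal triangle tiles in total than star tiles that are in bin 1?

False

There is 1 teal triangle tile.
There is 1 star tile in bin 1.
The claim requires 1 > 1, which does not hold.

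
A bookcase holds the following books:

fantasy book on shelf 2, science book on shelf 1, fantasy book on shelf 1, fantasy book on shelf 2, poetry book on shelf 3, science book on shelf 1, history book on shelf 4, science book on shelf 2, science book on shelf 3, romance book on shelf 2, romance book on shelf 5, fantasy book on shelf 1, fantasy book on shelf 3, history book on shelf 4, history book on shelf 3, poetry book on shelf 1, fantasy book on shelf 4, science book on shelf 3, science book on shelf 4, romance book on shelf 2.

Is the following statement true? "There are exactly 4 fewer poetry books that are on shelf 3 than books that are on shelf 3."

There is 1 poetry book on shelf 3.
There are 5 books on shelf 3.
The claim requires 5 − 1 (= 4) to equal 4, which holds.

True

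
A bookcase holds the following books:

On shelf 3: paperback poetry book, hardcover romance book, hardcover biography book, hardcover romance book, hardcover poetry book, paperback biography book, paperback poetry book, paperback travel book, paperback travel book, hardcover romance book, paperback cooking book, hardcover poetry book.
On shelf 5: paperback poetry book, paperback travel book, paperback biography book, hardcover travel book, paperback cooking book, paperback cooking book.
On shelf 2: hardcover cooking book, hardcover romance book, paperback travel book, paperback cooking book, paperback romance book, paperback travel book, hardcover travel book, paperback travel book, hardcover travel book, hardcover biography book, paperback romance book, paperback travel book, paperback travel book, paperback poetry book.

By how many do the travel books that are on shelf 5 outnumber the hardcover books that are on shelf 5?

travel books on shelf 5: 2.
hardcover books on shelf 5: 1.
2 − 1 = 1.

1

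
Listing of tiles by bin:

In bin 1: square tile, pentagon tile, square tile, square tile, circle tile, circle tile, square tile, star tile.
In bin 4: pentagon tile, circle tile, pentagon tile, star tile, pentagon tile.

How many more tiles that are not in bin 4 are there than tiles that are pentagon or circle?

tiles that are not in bin 4: 8.
tiles that are pentagon or circle: 7.
8 − 7 = 1.

1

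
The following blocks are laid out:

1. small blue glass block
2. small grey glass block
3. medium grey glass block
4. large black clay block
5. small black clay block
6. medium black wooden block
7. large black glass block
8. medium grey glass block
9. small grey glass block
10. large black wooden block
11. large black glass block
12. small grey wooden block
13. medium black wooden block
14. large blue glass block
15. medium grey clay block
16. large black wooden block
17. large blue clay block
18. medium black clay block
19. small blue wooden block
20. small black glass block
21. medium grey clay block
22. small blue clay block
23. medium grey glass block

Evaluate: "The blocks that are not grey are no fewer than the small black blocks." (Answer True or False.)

|blocks that are not grey| = 15.
|small black blocks| = 2.
The claim requires 15 ≥ 2, which holds.

True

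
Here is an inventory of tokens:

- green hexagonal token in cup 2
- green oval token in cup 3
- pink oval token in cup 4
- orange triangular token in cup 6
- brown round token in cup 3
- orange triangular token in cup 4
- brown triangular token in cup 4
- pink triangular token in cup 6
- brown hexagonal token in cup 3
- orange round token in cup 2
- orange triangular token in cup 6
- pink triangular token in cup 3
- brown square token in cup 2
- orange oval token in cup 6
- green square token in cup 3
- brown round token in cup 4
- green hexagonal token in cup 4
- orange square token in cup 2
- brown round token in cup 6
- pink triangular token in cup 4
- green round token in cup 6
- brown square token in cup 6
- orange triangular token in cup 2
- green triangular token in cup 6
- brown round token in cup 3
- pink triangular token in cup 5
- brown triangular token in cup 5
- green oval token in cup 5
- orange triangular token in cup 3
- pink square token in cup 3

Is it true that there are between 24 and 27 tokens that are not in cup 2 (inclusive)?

There are 25 tokens that are not in cup 2.
The claim requires 24 ≤ 25 ≤ 27, which holds.

True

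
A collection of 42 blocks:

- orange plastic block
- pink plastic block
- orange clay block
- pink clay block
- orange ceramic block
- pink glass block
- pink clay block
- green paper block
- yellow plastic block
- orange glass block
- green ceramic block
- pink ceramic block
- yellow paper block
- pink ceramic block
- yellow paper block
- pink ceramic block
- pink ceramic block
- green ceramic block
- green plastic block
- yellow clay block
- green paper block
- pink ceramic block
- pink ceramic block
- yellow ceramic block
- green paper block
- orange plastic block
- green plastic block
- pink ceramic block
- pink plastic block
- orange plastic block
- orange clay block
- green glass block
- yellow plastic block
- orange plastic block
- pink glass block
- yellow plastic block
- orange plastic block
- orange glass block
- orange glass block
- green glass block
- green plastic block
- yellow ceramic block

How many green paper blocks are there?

3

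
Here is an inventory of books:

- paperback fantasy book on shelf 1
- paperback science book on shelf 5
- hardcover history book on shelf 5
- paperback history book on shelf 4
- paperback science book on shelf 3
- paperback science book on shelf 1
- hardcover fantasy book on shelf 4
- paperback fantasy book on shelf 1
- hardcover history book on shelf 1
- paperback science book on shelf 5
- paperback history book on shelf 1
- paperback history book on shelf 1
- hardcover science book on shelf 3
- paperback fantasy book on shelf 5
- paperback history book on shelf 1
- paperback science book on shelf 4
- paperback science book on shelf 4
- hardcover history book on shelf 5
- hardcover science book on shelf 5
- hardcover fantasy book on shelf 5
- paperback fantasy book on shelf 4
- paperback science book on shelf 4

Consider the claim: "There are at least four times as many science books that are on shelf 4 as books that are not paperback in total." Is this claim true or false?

|science books on shelf 4| = 3.
|books that are not paperback| = 7.
The claim requires 3 ≥ 4 × 7 = 28, which does not hold.

False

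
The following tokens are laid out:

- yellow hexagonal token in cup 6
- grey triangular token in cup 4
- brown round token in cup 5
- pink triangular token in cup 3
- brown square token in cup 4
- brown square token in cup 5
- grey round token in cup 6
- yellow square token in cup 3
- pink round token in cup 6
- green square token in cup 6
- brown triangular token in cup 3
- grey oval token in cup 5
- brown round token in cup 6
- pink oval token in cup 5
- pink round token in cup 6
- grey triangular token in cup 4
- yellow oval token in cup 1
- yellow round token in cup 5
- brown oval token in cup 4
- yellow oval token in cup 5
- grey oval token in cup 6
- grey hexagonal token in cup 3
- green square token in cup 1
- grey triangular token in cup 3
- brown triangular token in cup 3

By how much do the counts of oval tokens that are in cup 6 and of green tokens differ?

oval tokens in cup 6: 1. green tokens: 2.
|1 − 2| = 2 − 1 = 1.

1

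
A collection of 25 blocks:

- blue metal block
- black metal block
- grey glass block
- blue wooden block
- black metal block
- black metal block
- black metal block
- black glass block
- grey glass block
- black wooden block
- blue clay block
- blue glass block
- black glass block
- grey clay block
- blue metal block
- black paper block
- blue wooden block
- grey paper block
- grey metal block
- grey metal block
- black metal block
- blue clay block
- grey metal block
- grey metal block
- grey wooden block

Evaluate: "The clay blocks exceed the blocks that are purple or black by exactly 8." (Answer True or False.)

False

clay blocks: 3.
blocks that are purple or black: 9.
The claim requires 3 − 9 (= -6) to equal 8, which does not hold.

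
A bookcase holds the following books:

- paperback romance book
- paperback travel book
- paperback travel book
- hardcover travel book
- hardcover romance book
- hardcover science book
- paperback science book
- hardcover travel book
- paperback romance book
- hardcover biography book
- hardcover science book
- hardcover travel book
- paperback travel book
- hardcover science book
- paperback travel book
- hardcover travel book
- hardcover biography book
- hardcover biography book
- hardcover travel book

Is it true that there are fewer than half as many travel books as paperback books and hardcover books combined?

|travel books| = 9.
paperback books: 7; hardcover books: 12; combined: 7 + 12 = 19.
The claim requires 2 × 9 = 18 < 19, which holds.

True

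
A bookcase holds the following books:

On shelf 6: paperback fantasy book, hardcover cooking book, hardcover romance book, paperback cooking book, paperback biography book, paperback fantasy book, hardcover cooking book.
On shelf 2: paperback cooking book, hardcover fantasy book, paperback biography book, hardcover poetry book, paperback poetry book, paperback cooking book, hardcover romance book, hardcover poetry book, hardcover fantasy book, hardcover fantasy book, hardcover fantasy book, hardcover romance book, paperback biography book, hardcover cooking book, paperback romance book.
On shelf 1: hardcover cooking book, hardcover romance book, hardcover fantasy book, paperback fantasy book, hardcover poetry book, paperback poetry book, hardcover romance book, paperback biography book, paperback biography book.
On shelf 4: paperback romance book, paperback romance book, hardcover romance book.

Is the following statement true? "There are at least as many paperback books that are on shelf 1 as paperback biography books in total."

False

There are 4 paperback books on shelf 1.
There are 5 paperback biography books.
The claim requires 4 ≥ 5, which does not hold.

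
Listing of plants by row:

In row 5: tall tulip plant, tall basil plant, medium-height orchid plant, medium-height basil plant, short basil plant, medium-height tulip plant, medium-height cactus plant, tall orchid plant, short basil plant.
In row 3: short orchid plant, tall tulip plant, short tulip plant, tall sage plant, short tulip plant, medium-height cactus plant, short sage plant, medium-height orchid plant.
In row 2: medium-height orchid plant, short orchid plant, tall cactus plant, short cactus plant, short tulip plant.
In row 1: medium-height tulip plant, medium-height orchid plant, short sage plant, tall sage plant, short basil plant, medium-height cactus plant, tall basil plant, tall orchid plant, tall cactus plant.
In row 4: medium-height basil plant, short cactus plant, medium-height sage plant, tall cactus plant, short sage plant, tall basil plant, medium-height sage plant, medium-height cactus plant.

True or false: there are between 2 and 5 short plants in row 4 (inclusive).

|short plants in row 4| = 2.
The claim requires 2 ≤ 2 ≤ 5, which holds.

True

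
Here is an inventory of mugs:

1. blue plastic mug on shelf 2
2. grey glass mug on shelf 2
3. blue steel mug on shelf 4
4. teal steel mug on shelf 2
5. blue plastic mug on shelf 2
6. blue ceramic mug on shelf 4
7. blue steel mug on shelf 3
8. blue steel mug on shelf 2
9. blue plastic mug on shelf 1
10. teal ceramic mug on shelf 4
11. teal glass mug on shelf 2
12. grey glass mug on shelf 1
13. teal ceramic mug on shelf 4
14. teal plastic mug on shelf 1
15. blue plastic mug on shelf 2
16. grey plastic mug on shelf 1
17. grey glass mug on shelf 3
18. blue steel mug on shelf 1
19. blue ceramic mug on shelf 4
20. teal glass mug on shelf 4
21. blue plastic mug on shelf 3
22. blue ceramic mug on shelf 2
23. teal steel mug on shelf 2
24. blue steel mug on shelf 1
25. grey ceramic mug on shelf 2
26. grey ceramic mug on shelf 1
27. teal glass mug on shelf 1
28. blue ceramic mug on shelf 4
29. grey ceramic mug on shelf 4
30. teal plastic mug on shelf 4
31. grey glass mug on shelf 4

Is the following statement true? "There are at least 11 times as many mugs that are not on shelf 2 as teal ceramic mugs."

|mugs that are not on shelf 2| = 21.
|teal ceramic mugs| = 2.
The claim requires 21 ≥ 11 × 2 = 22, which does not hold.

False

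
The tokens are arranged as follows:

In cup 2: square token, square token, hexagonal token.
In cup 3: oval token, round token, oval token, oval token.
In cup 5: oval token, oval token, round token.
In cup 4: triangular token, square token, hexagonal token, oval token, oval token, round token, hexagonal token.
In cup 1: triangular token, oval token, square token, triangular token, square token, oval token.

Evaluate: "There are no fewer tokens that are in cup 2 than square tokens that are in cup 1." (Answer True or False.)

There are 3 tokens in cup 2.
There are 2 square tokens in cup 1.
The claim requires 3 ≥ 2, which holds.

True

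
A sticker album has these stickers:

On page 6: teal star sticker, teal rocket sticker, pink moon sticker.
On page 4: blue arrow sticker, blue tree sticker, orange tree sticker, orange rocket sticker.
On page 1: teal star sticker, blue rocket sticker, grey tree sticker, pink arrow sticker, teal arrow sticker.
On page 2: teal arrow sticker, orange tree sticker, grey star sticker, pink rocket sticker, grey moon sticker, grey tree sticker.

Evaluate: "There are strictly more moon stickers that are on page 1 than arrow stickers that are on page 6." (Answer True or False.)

False

|moon stickers on page 1| = 0.
|arrow stickers on page 6| = 0.
The claim requires 0 > 0, which does not hold.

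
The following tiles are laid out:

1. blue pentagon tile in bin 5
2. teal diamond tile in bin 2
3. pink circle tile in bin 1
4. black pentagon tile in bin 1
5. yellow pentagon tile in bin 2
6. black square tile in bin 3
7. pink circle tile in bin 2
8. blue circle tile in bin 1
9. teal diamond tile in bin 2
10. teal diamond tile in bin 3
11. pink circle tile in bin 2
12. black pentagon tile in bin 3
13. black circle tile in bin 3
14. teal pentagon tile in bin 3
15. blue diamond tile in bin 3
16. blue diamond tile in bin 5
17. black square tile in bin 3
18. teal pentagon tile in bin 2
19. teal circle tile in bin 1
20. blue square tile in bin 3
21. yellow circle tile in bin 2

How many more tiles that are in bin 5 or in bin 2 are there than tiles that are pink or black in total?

tiles in bin 5 or in bin 2: 9.
tiles that are pink or black: 8.
9 − 8 = 1.

1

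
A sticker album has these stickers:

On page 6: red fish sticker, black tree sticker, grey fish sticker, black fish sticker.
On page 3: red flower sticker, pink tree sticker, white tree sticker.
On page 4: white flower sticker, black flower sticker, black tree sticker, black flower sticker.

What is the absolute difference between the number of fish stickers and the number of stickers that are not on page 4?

fish stickers: 3. stickers that are not on page 4: 7.
|3 − 7| = 7 − 3 = 4.

4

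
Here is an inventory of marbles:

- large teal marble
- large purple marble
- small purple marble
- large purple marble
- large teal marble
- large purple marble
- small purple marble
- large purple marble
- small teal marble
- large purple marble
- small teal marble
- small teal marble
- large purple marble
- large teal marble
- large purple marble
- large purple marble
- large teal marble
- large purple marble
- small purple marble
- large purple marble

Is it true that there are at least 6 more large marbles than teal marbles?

True

large marbles: 14.
teal marbles: 7.
The claim requires 14 − 7 = 7 ≥ 6, which holds.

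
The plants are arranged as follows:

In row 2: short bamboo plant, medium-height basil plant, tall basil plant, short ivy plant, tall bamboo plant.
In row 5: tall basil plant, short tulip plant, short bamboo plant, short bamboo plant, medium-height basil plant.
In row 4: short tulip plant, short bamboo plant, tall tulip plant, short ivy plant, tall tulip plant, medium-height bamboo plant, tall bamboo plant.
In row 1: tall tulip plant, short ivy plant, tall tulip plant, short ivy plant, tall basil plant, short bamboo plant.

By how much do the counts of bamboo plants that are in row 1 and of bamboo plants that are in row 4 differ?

bamboo plants in row 1: 1. bamboo plants in row 4: 3.
|1 − 3| = 3 − 1 = 2.

2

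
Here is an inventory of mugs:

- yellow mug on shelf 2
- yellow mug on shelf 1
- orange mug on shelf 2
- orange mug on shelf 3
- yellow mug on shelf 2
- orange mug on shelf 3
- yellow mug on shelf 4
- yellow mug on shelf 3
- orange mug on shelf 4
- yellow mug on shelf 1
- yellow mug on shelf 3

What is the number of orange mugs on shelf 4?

1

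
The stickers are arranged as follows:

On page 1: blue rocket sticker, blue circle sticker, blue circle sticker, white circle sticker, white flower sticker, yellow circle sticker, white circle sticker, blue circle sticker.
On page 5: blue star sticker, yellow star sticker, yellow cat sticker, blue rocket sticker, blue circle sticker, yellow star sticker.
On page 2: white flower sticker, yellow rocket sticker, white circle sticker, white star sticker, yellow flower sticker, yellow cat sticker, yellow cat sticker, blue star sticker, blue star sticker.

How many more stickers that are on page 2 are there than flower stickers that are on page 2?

stickers on page 2: 9.
flower stickers on page 2: 2.
9 − 2 = 7.

7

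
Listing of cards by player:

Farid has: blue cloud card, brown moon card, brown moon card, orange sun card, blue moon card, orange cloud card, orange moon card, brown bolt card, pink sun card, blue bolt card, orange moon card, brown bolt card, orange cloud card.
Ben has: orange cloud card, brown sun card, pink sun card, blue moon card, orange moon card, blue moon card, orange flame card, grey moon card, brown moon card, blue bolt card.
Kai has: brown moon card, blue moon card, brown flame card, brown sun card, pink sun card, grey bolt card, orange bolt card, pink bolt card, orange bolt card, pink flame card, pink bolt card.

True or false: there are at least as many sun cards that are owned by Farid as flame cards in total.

False

Count of sun cards owned by Farid: 2.
There are 3 flame cards.
The claim requires 2 ≥ 3, which does not hold.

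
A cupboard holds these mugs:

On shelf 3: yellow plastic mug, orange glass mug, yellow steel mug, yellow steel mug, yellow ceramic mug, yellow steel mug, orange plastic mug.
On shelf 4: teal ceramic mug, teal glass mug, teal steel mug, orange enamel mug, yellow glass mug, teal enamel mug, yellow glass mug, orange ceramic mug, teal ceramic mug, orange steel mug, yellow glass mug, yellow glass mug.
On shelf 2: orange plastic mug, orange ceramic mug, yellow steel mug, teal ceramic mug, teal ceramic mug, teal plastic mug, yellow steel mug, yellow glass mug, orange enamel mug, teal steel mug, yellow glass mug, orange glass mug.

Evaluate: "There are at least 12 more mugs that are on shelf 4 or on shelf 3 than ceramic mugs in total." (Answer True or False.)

mugs on shelf 4 or on shelf 3: 19.
ceramic mugs: 7.
The claim requires 19 − 7 = 12 ≥ 12, which holds.

True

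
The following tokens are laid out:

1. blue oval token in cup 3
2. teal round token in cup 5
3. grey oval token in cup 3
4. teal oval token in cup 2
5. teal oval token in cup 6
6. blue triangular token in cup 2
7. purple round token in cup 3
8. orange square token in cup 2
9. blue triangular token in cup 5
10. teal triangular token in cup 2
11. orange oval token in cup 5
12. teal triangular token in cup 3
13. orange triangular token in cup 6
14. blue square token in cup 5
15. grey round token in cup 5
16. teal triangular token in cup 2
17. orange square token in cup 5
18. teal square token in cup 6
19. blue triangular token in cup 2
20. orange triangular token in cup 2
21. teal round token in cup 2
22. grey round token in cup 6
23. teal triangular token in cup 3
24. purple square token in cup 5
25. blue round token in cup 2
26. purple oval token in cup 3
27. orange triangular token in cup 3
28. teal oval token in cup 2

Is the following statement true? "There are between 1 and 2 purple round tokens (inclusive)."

True

purple round tokens: 1.
The claim requires 1 ≤ 1 ≤ 2, which holds.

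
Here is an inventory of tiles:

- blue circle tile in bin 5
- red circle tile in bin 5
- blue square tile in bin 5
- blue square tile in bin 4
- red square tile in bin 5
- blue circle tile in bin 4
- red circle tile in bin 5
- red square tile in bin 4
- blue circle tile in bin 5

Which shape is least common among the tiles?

square

Counts by shape: circle 5, square 4.
The minimum is 4, held uniquely by square.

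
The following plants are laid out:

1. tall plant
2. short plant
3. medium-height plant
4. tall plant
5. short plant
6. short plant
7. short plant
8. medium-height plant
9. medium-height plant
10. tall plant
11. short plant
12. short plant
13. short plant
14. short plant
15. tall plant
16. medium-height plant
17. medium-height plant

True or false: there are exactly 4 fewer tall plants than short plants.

tall plants: 4.
short plants: 8.
The claim requires 8 − 4 (= 4) to equal 4, which holds.

True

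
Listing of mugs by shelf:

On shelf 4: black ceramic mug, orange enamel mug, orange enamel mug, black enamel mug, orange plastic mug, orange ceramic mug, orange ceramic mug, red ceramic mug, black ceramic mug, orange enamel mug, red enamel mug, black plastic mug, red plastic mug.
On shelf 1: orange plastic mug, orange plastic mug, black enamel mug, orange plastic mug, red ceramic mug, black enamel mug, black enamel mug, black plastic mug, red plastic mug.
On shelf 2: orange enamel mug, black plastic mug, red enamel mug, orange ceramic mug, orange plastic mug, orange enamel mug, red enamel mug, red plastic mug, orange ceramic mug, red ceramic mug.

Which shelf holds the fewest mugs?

shelf 1

Counts by shelf: shelf 4→13, shelf 2→10, shelf 1→9.
The minimum is 9, held uniquely by shelf 1.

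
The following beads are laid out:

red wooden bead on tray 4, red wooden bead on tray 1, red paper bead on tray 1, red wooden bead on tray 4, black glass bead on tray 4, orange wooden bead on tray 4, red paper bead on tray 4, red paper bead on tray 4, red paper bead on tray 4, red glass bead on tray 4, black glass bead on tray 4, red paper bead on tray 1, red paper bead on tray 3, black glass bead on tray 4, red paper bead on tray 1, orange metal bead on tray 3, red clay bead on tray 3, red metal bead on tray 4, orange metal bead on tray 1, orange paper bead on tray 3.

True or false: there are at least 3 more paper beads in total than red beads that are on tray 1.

|paper beads| = 8.
|red beads on tray 1| = 4.
The claim requires 8 − 4 = 4 ≥ 3, which holds.

True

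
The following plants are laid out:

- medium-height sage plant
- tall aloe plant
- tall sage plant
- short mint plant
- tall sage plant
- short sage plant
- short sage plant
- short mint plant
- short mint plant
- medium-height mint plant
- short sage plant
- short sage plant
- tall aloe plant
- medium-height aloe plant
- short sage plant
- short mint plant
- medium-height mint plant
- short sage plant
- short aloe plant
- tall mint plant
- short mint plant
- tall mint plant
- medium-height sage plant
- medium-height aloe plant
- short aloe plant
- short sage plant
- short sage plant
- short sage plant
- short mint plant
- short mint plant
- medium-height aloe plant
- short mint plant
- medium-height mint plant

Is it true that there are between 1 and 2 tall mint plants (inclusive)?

tall mint plants: 2.
The claim requires 1 ≤ 2 ≤ 2, which holds.

True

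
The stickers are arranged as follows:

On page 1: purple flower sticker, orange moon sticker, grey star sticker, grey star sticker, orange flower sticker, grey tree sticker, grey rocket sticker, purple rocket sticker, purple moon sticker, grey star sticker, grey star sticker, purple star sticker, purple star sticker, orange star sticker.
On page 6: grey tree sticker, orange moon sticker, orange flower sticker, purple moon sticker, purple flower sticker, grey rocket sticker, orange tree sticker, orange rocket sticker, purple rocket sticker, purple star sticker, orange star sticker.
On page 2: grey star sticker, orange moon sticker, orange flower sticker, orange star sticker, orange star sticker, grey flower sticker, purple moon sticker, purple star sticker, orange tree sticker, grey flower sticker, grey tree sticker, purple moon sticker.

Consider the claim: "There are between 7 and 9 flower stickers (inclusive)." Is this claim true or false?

flower stickers: 7.
The claim requires 7 ≤ 7 ≤ 9, which holds.

True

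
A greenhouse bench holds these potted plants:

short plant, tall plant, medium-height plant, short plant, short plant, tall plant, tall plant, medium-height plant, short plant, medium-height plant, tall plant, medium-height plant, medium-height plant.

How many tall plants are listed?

4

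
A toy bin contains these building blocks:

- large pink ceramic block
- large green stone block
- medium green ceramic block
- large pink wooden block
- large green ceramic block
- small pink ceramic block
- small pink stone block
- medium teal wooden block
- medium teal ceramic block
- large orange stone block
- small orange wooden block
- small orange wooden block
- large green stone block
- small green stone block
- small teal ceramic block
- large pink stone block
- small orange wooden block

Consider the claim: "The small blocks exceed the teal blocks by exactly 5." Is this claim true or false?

|small blocks| = 7.
|teal blocks| = 3.
The claim requires 7 − 3 (= 4) to equal 5, which does not hold.

False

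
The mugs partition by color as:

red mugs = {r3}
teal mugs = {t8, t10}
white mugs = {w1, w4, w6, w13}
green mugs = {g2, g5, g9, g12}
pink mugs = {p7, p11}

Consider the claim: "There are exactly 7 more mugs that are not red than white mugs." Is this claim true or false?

mugs that are not red: 12.
white mugs: 4.
The claim requires 12 − 4 (= 8) to equal 7, which does not hold.

False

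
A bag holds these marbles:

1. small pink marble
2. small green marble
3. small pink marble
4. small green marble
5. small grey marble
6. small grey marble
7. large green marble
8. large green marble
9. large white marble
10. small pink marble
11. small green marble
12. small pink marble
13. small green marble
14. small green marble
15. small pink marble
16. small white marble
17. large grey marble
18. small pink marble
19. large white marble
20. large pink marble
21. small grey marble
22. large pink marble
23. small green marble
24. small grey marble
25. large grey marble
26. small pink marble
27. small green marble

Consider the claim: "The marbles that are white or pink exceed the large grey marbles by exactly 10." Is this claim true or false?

|marbles that are white or pink| = 12.
|large grey marbles| = 2.
The claim requires 12 − 2 (= 10) to equal 10, which holds.

True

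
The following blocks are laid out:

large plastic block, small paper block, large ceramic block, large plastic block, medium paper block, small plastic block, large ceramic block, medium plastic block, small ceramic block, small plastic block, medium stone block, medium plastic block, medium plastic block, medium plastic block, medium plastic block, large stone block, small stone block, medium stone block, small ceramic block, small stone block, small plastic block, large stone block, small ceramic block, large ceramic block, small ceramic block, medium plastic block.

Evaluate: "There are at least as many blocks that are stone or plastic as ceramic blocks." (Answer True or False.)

True

|blocks that are stone or plastic| = 17.
|ceramic blocks| = 7.
The claim requires 17 ≥ 7, which holds.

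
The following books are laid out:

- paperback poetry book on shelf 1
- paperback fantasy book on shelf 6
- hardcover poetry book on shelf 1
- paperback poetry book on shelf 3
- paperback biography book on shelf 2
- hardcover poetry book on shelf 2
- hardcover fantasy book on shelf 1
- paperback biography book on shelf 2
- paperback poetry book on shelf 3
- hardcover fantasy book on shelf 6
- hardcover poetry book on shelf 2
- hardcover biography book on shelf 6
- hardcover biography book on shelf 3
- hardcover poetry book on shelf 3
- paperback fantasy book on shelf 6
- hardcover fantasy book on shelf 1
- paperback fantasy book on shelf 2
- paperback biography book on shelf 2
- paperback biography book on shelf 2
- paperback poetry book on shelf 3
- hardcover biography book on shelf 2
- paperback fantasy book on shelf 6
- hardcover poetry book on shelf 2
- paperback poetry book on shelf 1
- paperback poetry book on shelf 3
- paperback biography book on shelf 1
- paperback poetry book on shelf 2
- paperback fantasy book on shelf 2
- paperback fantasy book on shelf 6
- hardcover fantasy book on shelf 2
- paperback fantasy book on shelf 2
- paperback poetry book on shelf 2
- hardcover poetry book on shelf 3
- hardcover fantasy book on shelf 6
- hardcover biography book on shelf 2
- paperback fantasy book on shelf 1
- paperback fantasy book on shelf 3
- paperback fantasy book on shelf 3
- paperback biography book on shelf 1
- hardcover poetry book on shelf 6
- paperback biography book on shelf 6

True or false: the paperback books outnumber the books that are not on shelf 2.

False

paperback books: 25.
books that are not on shelf 2: 26.
The claim requires 25 > 26, which does not hold.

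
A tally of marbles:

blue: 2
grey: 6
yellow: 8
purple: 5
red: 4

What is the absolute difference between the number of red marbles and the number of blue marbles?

2

red marbles: 4. blue marbles: 2.
|4 − 2| = 4 − 2 = 2.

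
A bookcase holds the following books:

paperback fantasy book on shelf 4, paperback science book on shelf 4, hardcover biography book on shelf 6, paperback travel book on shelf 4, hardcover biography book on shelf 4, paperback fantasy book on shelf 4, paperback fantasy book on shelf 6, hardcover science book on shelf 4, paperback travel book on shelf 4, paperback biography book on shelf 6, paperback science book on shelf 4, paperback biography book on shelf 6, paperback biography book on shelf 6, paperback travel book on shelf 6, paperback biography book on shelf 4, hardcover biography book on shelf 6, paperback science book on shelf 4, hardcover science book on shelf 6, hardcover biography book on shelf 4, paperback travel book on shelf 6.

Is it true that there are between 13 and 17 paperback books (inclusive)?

True

paperback books: 14.
The claim requires 13 ≤ 14 ≤ 17, which holds.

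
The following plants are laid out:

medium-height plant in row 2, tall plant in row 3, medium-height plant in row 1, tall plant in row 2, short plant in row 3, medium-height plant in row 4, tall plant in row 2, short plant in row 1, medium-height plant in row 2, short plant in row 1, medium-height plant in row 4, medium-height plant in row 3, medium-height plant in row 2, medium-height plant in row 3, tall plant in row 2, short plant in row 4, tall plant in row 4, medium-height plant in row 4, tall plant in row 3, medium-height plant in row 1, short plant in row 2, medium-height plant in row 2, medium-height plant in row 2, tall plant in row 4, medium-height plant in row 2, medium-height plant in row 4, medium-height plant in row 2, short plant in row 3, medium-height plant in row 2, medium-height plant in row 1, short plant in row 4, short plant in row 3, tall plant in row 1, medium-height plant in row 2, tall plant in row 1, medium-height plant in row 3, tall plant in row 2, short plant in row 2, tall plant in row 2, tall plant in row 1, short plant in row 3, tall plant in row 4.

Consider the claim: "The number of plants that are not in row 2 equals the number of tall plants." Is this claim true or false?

False

plants that are not in row 2: 26.
tall plants: 13.
The claim requires 26 = 13, which does not hold.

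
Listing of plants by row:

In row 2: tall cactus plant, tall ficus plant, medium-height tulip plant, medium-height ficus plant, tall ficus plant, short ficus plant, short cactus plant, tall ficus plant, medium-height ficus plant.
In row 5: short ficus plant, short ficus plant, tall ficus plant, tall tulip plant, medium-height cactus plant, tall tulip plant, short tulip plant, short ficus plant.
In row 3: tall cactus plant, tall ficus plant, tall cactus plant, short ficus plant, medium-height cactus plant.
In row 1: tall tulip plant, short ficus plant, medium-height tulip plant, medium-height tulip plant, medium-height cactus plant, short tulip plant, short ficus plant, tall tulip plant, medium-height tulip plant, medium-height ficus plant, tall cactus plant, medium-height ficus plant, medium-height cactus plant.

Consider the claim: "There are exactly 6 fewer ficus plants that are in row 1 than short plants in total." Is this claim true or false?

There are 4 ficus plants in row 1.
There are 10 short plants.
The claim requires 10 − 4 (= 6) to equal 6, which holds.

True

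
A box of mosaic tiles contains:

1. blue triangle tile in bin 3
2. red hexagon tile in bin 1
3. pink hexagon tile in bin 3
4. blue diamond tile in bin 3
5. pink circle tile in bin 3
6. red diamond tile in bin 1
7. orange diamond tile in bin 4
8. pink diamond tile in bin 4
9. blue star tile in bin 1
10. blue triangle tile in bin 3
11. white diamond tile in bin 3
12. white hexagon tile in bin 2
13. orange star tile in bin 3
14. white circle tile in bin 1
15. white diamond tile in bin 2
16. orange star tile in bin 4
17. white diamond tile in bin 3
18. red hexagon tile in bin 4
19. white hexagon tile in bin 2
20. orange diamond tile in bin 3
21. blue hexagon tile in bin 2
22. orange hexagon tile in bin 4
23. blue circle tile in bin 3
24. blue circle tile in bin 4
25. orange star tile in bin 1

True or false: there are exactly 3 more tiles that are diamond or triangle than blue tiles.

tiles that are diamond or triangle: 10.
blue tiles: 7.
The claim requires 10 − 7 (= 3) to equal 3, which holds.

True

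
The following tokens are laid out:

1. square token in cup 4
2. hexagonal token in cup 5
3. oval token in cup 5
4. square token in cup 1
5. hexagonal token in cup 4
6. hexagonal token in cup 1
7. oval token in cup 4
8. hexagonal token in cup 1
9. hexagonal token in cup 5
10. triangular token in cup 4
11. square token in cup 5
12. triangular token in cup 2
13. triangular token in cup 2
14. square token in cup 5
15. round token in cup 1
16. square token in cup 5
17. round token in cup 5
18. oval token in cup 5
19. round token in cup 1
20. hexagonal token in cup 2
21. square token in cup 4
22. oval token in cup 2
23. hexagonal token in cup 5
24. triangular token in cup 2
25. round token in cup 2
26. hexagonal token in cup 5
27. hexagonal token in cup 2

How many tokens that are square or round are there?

round: 4; square: 6; together 4 + 6 = 10.

10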